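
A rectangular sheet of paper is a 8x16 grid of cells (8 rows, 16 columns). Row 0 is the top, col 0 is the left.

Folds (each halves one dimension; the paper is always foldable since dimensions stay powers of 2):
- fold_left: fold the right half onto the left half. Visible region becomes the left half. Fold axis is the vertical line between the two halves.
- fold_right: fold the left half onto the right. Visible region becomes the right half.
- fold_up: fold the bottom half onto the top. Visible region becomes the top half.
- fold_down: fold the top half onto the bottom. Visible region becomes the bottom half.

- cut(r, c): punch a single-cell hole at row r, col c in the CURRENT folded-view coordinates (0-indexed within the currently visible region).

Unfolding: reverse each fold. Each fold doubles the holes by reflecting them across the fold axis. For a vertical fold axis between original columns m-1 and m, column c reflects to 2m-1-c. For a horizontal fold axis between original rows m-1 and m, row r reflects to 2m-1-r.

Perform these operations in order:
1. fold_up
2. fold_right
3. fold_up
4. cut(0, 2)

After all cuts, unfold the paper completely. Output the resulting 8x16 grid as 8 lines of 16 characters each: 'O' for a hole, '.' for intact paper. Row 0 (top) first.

Answer: .....O....O.....
................
................
.....O....O.....
.....O....O.....
................
................
.....O....O.....

Derivation:
Op 1 fold_up: fold axis h@4; visible region now rows[0,4) x cols[0,16) = 4x16
Op 2 fold_right: fold axis v@8; visible region now rows[0,4) x cols[8,16) = 4x8
Op 3 fold_up: fold axis h@2; visible region now rows[0,2) x cols[8,16) = 2x8
Op 4 cut(0, 2): punch at orig (0,10); cuts so far [(0, 10)]; region rows[0,2) x cols[8,16) = 2x8
Unfold 1 (reflect across h@2): 2 holes -> [(0, 10), (3, 10)]
Unfold 2 (reflect across v@8): 4 holes -> [(0, 5), (0, 10), (3, 5), (3, 10)]
Unfold 3 (reflect across h@4): 8 holes -> [(0, 5), (0, 10), (3, 5), (3, 10), (4, 5), (4, 10), (7, 5), (7, 10)]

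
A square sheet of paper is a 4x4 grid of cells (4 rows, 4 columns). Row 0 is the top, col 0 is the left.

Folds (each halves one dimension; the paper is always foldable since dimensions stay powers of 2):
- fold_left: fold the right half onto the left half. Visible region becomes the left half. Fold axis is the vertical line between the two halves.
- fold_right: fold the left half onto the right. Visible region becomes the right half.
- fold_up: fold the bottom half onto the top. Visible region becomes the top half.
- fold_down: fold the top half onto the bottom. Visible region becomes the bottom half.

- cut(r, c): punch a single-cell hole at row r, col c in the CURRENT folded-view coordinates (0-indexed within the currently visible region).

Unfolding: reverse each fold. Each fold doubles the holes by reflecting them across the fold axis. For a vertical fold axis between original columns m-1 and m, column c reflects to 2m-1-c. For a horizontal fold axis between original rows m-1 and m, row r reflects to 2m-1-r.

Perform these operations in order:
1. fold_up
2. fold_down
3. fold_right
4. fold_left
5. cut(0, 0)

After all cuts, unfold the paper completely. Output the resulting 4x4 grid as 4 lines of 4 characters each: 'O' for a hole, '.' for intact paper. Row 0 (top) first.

Op 1 fold_up: fold axis h@2; visible region now rows[0,2) x cols[0,4) = 2x4
Op 2 fold_down: fold axis h@1; visible region now rows[1,2) x cols[0,4) = 1x4
Op 3 fold_right: fold axis v@2; visible region now rows[1,2) x cols[2,4) = 1x2
Op 4 fold_left: fold axis v@3; visible region now rows[1,2) x cols[2,3) = 1x1
Op 5 cut(0, 0): punch at orig (1,2); cuts so far [(1, 2)]; region rows[1,2) x cols[2,3) = 1x1
Unfold 1 (reflect across v@3): 2 holes -> [(1, 2), (1, 3)]
Unfold 2 (reflect across v@2): 4 holes -> [(1, 0), (1, 1), (1, 2), (1, 3)]
Unfold 3 (reflect across h@1): 8 holes -> [(0, 0), (0, 1), (0, 2), (0, 3), (1, 0), (1, 1), (1, 2), (1, 3)]
Unfold 4 (reflect across h@2): 16 holes -> [(0, 0), (0, 1), (0, 2), (0, 3), (1, 0), (1, 1), (1, 2), (1, 3), (2, 0), (2, 1), (2, 2), (2, 3), (3, 0), (3, 1), (3, 2), (3, 3)]

Answer: OOOO
OOOO
OOOO
OOOO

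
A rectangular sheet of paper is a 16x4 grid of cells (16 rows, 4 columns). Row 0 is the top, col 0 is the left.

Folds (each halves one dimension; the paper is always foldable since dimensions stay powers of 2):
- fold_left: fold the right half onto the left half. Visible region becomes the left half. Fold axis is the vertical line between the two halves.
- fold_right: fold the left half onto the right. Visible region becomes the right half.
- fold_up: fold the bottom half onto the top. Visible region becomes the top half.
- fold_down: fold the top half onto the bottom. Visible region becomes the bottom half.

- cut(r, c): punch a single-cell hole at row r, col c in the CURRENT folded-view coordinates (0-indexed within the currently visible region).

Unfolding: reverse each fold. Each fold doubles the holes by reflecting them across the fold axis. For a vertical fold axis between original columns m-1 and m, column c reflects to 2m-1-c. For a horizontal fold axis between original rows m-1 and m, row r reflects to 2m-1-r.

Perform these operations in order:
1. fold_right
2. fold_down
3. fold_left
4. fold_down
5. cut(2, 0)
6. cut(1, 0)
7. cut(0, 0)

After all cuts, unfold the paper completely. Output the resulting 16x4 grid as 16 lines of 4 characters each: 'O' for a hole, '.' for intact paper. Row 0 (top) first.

Answer: ....
OOOO
OOOO
OOOO
OOOO
OOOO
OOOO
....
....
OOOO
OOOO
OOOO
OOOO
OOOO
OOOO
....

Derivation:
Op 1 fold_right: fold axis v@2; visible region now rows[0,16) x cols[2,4) = 16x2
Op 2 fold_down: fold axis h@8; visible region now rows[8,16) x cols[2,4) = 8x2
Op 3 fold_left: fold axis v@3; visible region now rows[8,16) x cols[2,3) = 8x1
Op 4 fold_down: fold axis h@12; visible region now rows[12,16) x cols[2,3) = 4x1
Op 5 cut(2, 0): punch at orig (14,2); cuts so far [(14, 2)]; region rows[12,16) x cols[2,3) = 4x1
Op 6 cut(1, 0): punch at orig (13,2); cuts so far [(13, 2), (14, 2)]; region rows[12,16) x cols[2,3) = 4x1
Op 7 cut(0, 0): punch at orig (12,2); cuts so far [(12, 2), (13, 2), (14, 2)]; region rows[12,16) x cols[2,3) = 4x1
Unfold 1 (reflect across h@12): 6 holes -> [(9, 2), (10, 2), (11, 2), (12, 2), (13, 2), (14, 2)]
Unfold 2 (reflect across v@3): 12 holes -> [(9, 2), (9, 3), (10, 2), (10, 3), (11, 2), (11, 3), (12, 2), (12, 3), (13, 2), (13, 3), (14, 2), (14, 3)]
Unfold 3 (reflect across h@8): 24 holes -> [(1, 2), (1, 3), (2, 2), (2, 3), (3, 2), (3, 3), (4, 2), (4, 3), (5, 2), (5, 3), (6, 2), (6, 3), (9, 2), (9, 3), (10, 2), (10, 3), (11, 2), (11, 3), (12, 2), (12, 3), (13, 2), (13, 3), (14, 2), (14, 3)]
Unfold 4 (reflect across v@2): 48 holes -> [(1, 0), (1, 1), (1, 2), (1, 3), (2, 0), (2, 1), (2, 2), (2, 3), (3, 0), (3, 1), (3, 2), (3, 3), (4, 0), (4, 1), (4, 2), (4, 3), (5, 0), (5, 1), (5, 2), (5, 3), (6, 0), (6, 1), (6, 2), (6, 3), (9, 0), (9, 1), (9, 2), (9, 3), (10, 0), (10, 1), (10, 2), (10, 3), (11, 0), (11, 1), (11, 2), (11, 3), (12, 0), (12, 1), (12, 2), (12, 3), (13, 0), (13, 1), (13, 2), (13, 3), (14, 0), (14, 1), (14, 2), (14, 3)]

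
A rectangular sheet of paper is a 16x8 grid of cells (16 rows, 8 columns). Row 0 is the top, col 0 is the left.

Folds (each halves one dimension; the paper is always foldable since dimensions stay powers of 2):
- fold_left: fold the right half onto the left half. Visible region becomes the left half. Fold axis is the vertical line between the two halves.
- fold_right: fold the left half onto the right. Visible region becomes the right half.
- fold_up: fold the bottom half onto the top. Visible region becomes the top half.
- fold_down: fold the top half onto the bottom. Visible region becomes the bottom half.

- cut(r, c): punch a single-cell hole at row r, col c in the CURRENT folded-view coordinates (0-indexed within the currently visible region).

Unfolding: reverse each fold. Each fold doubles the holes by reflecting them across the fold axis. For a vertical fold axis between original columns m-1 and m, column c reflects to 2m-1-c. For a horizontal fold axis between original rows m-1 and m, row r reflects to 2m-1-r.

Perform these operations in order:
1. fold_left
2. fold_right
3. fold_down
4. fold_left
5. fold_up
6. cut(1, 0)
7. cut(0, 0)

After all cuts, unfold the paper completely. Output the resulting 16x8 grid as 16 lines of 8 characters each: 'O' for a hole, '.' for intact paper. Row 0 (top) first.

Op 1 fold_left: fold axis v@4; visible region now rows[0,16) x cols[0,4) = 16x4
Op 2 fold_right: fold axis v@2; visible region now rows[0,16) x cols[2,4) = 16x2
Op 3 fold_down: fold axis h@8; visible region now rows[8,16) x cols[2,4) = 8x2
Op 4 fold_left: fold axis v@3; visible region now rows[8,16) x cols[2,3) = 8x1
Op 5 fold_up: fold axis h@12; visible region now rows[8,12) x cols[2,3) = 4x1
Op 6 cut(1, 0): punch at orig (9,2); cuts so far [(9, 2)]; region rows[8,12) x cols[2,3) = 4x1
Op 7 cut(0, 0): punch at orig (8,2); cuts so far [(8, 2), (9, 2)]; region rows[8,12) x cols[2,3) = 4x1
Unfold 1 (reflect across h@12): 4 holes -> [(8, 2), (9, 2), (14, 2), (15, 2)]
Unfold 2 (reflect across v@3): 8 holes -> [(8, 2), (8, 3), (9, 2), (9, 3), (14, 2), (14, 3), (15, 2), (15, 3)]
Unfold 3 (reflect across h@8): 16 holes -> [(0, 2), (0, 3), (1, 2), (1, 3), (6, 2), (6, 3), (7, 2), (7, 3), (8, 2), (8, 3), (9, 2), (9, 3), (14, 2), (14, 3), (15, 2), (15, 3)]
Unfold 4 (reflect across v@2): 32 holes -> [(0, 0), (0, 1), (0, 2), (0, 3), (1, 0), (1, 1), (1, 2), (1, 3), (6, 0), (6, 1), (6, 2), (6, 3), (7, 0), (7, 1), (7, 2), (7, 3), (8, 0), (8, 1), (8, 2), (8, 3), (9, 0), (9, 1), (9, 2), (9, 3), (14, 0), (14, 1), (14, 2), (14, 3), (15, 0), (15, 1), (15, 2), (15, 3)]
Unfold 5 (reflect across v@4): 64 holes -> [(0, 0), (0, 1), (0, 2), (0, 3), (0, 4), (0, 5), (0, 6), (0, 7), (1, 0), (1, 1), (1, 2), (1, 3), (1, 4), (1, 5), (1, 6), (1, 7), (6, 0), (6, 1), (6, 2), (6, 3), (6, 4), (6, 5), (6, 6), (6, 7), (7, 0), (7, 1), (7, 2), (7, 3), (7, 4), (7, 5), (7, 6), (7, 7), (8, 0), (8, 1), (8, 2), (8, 3), (8, 4), (8, 5), (8, 6), (8, 7), (9, 0), (9, 1), (9, 2), (9, 3), (9, 4), (9, 5), (9, 6), (9, 7), (14, 0), (14, 1), (14, 2), (14, 3), (14, 4), (14, 5), (14, 6), (14, 7), (15, 0), (15, 1), (15, 2), (15, 3), (15, 4), (15, 5), (15, 6), (15, 7)]

Answer: OOOOOOOO
OOOOOOOO
........
........
........
........
OOOOOOOO
OOOOOOOO
OOOOOOOO
OOOOOOOO
........
........
........
........
OOOOOOOO
OOOOOOOO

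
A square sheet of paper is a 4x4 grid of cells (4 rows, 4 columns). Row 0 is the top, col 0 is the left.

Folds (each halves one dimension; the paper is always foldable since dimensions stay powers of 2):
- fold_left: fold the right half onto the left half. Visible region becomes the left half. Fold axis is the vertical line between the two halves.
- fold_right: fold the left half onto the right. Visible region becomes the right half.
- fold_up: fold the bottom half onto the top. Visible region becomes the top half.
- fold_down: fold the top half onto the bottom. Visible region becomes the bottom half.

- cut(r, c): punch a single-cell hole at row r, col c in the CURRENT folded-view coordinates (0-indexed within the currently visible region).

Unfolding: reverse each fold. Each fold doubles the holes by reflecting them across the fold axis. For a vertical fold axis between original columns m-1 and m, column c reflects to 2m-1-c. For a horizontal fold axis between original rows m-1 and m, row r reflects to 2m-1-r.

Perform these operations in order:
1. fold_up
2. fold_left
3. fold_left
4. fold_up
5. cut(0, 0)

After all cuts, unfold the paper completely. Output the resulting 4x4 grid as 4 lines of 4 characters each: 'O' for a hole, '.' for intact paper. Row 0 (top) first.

Answer: OOOO
OOOO
OOOO
OOOO

Derivation:
Op 1 fold_up: fold axis h@2; visible region now rows[0,2) x cols[0,4) = 2x4
Op 2 fold_left: fold axis v@2; visible region now rows[0,2) x cols[0,2) = 2x2
Op 3 fold_left: fold axis v@1; visible region now rows[0,2) x cols[0,1) = 2x1
Op 4 fold_up: fold axis h@1; visible region now rows[0,1) x cols[0,1) = 1x1
Op 5 cut(0, 0): punch at orig (0,0); cuts so far [(0, 0)]; region rows[0,1) x cols[0,1) = 1x1
Unfold 1 (reflect across h@1): 2 holes -> [(0, 0), (1, 0)]
Unfold 2 (reflect across v@1): 4 holes -> [(0, 0), (0, 1), (1, 0), (1, 1)]
Unfold 3 (reflect across v@2): 8 holes -> [(0, 0), (0, 1), (0, 2), (0, 3), (1, 0), (1, 1), (1, 2), (1, 3)]
Unfold 4 (reflect across h@2): 16 holes -> [(0, 0), (0, 1), (0, 2), (0, 3), (1, 0), (1, 1), (1, 2), (1, 3), (2, 0), (2, 1), (2, 2), (2, 3), (3, 0), (3, 1), (3, 2), (3, 3)]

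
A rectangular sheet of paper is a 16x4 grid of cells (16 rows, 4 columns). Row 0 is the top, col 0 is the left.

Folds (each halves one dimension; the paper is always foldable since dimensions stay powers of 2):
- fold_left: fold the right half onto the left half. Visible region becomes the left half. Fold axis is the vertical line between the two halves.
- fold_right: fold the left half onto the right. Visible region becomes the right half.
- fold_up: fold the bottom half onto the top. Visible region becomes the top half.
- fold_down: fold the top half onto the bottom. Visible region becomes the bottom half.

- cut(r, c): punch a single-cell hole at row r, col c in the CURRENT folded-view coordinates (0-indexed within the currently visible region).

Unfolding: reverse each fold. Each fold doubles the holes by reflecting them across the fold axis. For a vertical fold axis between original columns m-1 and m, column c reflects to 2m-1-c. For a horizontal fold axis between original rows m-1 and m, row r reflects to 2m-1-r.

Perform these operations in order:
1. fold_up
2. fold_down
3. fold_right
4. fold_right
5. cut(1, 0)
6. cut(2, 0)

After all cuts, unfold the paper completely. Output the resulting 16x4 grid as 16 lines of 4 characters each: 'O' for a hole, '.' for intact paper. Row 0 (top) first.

Op 1 fold_up: fold axis h@8; visible region now rows[0,8) x cols[0,4) = 8x4
Op 2 fold_down: fold axis h@4; visible region now rows[4,8) x cols[0,4) = 4x4
Op 3 fold_right: fold axis v@2; visible region now rows[4,8) x cols[2,4) = 4x2
Op 4 fold_right: fold axis v@3; visible region now rows[4,8) x cols[3,4) = 4x1
Op 5 cut(1, 0): punch at orig (5,3); cuts so far [(5, 3)]; region rows[4,8) x cols[3,4) = 4x1
Op 6 cut(2, 0): punch at orig (6,3); cuts so far [(5, 3), (6, 3)]; region rows[4,8) x cols[3,4) = 4x1
Unfold 1 (reflect across v@3): 4 holes -> [(5, 2), (5, 3), (6, 2), (6, 3)]
Unfold 2 (reflect across v@2): 8 holes -> [(5, 0), (5, 1), (5, 2), (5, 3), (6, 0), (6, 1), (6, 2), (6, 3)]
Unfold 3 (reflect across h@4): 16 holes -> [(1, 0), (1, 1), (1, 2), (1, 3), (2, 0), (2, 1), (2, 2), (2, 3), (5, 0), (5, 1), (5, 2), (5, 3), (6, 0), (6, 1), (6, 2), (6, 3)]
Unfold 4 (reflect across h@8): 32 holes -> [(1, 0), (1, 1), (1, 2), (1, 3), (2, 0), (2, 1), (2, 2), (2, 3), (5, 0), (5, 1), (5, 2), (5, 3), (6, 0), (6, 1), (6, 2), (6, 3), (9, 0), (9, 1), (9, 2), (9, 3), (10, 0), (10, 1), (10, 2), (10, 3), (13, 0), (13, 1), (13, 2), (13, 3), (14, 0), (14, 1), (14, 2), (14, 3)]

Answer: ....
OOOO
OOOO
....
....
OOOO
OOOO
....
....
OOOO
OOOO
....
....
OOOO
OOOO
....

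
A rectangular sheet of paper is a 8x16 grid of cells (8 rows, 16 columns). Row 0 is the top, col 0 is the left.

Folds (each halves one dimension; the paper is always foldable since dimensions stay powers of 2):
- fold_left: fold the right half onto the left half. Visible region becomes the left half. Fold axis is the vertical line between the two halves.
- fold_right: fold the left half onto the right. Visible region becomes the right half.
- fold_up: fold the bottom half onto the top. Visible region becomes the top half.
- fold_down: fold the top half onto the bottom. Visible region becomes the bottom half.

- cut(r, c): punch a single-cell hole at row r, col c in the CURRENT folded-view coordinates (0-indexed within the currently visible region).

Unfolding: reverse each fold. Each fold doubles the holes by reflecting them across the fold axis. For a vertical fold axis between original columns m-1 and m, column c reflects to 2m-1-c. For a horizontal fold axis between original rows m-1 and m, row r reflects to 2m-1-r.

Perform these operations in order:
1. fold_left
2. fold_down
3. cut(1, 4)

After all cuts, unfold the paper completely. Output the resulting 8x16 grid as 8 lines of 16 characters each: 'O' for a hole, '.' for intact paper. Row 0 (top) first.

Answer: ................
................
....O......O....
................
................
....O......O....
................
................

Derivation:
Op 1 fold_left: fold axis v@8; visible region now rows[0,8) x cols[0,8) = 8x8
Op 2 fold_down: fold axis h@4; visible region now rows[4,8) x cols[0,8) = 4x8
Op 3 cut(1, 4): punch at orig (5,4); cuts so far [(5, 4)]; region rows[4,8) x cols[0,8) = 4x8
Unfold 1 (reflect across h@4): 2 holes -> [(2, 4), (5, 4)]
Unfold 2 (reflect across v@8): 4 holes -> [(2, 4), (2, 11), (5, 4), (5, 11)]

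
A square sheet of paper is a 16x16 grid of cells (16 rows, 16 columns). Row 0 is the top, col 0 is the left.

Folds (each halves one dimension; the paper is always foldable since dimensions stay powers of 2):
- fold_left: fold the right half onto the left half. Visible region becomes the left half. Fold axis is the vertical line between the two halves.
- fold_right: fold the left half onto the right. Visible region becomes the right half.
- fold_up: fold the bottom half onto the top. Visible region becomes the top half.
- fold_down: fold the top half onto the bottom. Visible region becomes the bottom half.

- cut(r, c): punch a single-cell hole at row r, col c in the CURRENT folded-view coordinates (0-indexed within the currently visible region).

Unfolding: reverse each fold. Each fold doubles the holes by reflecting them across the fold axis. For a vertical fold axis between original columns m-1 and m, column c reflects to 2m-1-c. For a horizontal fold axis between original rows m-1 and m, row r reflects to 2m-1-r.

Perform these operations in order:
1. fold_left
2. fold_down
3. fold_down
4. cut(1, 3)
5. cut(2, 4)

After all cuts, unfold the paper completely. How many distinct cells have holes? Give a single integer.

Op 1 fold_left: fold axis v@8; visible region now rows[0,16) x cols[0,8) = 16x8
Op 2 fold_down: fold axis h@8; visible region now rows[8,16) x cols[0,8) = 8x8
Op 3 fold_down: fold axis h@12; visible region now rows[12,16) x cols[0,8) = 4x8
Op 4 cut(1, 3): punch at orig (13,3); cuts so far [(13, 3)]; region rows[12,16) x cols[0,8) = 4x8
Op 5 cut(2, 4): punch at orig (14,4); cuts so far [(13, 3), (14, 4)]; region rows[12,16) x cols[0,8) = 4x8
Unfold 1 (reflect across h@12): 4 holes -> [(9, 4), (10, 3), (13, 3), (14, 4)]
Unfold 2 (reflect across h@8): 8 holes -> [(1, 4), (2, 3), (5, 3), (6, 4), (9, 4), (10, 3), (13, 3), (14, 4)]
Unfold 3 (reflect across v@8): 16 holes -> [(1, 4), (1, 11), (2, 3), (2, 12), (5, 3), (5, 12), (6, 4), (6, 11), (9, 4), (9, 11), (10, 3), (10, 12), (13, 3), (13, 12), (14, 4), (14, 11)]

Answer: 16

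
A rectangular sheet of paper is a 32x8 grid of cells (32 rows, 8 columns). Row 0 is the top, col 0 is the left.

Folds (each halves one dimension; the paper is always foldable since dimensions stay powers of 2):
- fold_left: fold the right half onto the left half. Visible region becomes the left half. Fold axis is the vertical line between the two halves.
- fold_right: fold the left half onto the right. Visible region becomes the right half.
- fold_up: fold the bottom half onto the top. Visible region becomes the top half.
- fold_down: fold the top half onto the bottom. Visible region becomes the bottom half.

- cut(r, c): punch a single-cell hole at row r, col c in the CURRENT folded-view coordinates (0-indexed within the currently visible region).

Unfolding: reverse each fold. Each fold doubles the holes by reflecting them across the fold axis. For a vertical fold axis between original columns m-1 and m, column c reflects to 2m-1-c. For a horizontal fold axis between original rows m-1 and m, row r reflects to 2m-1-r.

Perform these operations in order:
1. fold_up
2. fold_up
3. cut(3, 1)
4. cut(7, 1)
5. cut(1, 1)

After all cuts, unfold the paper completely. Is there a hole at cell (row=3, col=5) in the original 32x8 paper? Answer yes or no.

Op 1 fold_up: fold axis h@16; visible region now rows[0,16) x cols[0,8) = 16x8
Op 2 fold_up: fold axis h@8; visible region now rows[0,8) x cols[0,8) = 8x8
Op 3 cut(3, 1): punch at orig (3,1); cuts so far [(3, 1)]; region rows[0,8) x cols[0,8) = 8x8
Op 4 cut(7, 1): punch at orig (7,1); cuts so far [(3, 1), (7, 1)]; region rows[0,8) x cols[0,8) = 8x8
Op 5 cut(1, 1): punch at orig (1,1); cuts so far [(1, 1), (3, 1), (7, 1)]; region rows[0,8) x cols[0,8) = 8x8
Unfold 1 (reflect across h@8): 6 holes -> [(1, 1), (3, 1), (7, 1), (8, 1), (12, 1), (14, 1)]
Unfold 2 (reflect across h@16): 12 holes -> [(1, 1), (3, 1), (7, 1), (8, 1), (12, 1), (14, 1), (17, 1), (19, 1), (23, 1), (24, 1), (28, 1), (30, 1)]
Holes: [(1, 1), (3, 1), (7, 1), (8, 1), (12, 1), (14, 1), (17, 1), (19, 1), (23, 1), (24, 1), (28, 1), (30, 1)]

Answer: no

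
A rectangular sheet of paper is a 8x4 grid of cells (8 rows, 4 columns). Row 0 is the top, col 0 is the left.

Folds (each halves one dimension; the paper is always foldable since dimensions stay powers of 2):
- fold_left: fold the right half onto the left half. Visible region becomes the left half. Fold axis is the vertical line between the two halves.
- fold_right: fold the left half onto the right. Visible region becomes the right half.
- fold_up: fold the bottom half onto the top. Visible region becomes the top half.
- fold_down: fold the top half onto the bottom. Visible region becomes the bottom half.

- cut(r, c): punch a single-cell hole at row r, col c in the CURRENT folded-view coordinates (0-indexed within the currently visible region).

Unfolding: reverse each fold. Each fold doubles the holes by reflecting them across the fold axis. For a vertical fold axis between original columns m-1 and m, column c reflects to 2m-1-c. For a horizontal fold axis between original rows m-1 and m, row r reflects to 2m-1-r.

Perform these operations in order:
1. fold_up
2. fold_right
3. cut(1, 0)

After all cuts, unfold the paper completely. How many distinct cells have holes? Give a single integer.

Answer: 4

Derivation:
Op 1 fold_up: fold axis h@4; visible region now rows[0,4) x cols[0,4) = 4x4
Op 2 fold_right: fold axis v@2; visible region now rows[0,4) x cols[2,4) = 4x2
Op 3 cut(1, 0): punch at orig (1,2); cuts so far [(1, 2)]; region rows[0,4) x cols[2,4) = 4x2
Unfold 1 (reflect across v@2): 2 holes -> [(1, 1), (1, 2)]
Unfold 2 (reflect across h@4): 4 holes -> [(1, 1), (1, 2), (6, 1), (6, 2)]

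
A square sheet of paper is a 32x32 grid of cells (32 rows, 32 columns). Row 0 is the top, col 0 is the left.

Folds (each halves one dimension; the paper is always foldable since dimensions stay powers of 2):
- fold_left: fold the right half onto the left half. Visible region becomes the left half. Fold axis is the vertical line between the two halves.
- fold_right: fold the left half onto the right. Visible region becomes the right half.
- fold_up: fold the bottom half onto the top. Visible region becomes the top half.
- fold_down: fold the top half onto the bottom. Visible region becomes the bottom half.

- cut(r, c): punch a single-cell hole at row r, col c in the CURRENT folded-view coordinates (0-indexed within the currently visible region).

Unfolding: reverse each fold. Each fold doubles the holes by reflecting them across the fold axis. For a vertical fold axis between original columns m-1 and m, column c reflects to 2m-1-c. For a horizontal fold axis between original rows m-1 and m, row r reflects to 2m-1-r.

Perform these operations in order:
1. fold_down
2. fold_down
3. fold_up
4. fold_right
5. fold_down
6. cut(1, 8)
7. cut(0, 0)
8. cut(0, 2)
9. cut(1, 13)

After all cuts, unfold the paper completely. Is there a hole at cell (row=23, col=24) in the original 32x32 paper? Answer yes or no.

Answer: yes

Derivation:
Op 1 fold_down: fold axis h@16; visible region now rows[16,32) x cols[0,32) = 16x32
Op 2 fold_down: fold axis h@24; visible region now rows[24,32) x cols[0,32) = 8x32
Op 3 fold_up: fold axis h@28; visible region now rows[24,28) x cols[0,32) = 4x32
Op 4 fold_right: fold axis v@16; visible region now rows[24,28) x cols[16,32) = 4x16
Op 5 fold_down: fold axis h@26; visible region now rows[26,28) x cols[16,32) = 2x16
Op 6 cut(1, 8): punch at orig (27,24); cuts so far [(27, 24)]; region rows[26,28) x cols[16,32) = 2x16
Op 7 cut(0, 0): punch at orig (26,16); cuts so far [(26, 16), (27, 24)]; region rows[26,28) x cols[16,32) = 2x16
Op 8 cut(0, 2): punch at orig (26,18); cuts so far [(26, 16), (26, 18), (27, 24)]; region rows[26,28) x cols[16,32) = 2x16
Op 9 cut(1, 13): punch at orig (27,29); cuts so far [(26, 16), (26, 18), (27, 24), (27, 29)]; region rows[26,28) x cols[16,32) = 2x16
Unfold 1 (reflect across h@26): 8 holes -> [(24, 24), (24, 29), (25, 16), (25, 18), (26, 16), (26, 18), (27, 24), (27, 29)]
Unfold 2 (reflect across v@16): 16 holes -> [(24, 2), (24, 7), (24, 24), (24, 29), (25, 13), (25, 15), (25, 16), (25, 18), (26, 13), (26, 15), (26, 16), (26, 18), (27, 2), (27, 7), (27, 24), (27, 29)]
Unfold 3 (reflect across h@28): 32 holes -> [(24, 2), (24, 7), (24, 24), (24, 29), (25, 13), (25, 15), (25, 16), (25, 18), (26, 13), (26, 15), (26, 16), (26, 18), (27, 2), (27, 7), (27, 24), (27, 29), (28, 2), (28, 7), (28, 24), (28, 29), (29, 13), (29, 15), (29, 16), (29, 18), (30, 13), (30, 15), (30, 16), (30, 18), (31, 2), (31, 7), (31, 24), (31, 29)]
Unfold 4 (reflect across h@24): 64 holes -> [(16, 2), (16, 7), (16, 24), (16, 29), (17, 13), (17, 15), (17, 16), (17, 18), (18, 13), (18, 15), (18, 16), (18, 18), (19, 2), (19, 7), (19, 24), (19, 29), (20, 2), (20, 7), (20, 24), (20, 29), (21, 13), (21, 15), (21, 16), (21, 18), (22, 13), (22, 15), (22, 16), (22, 18), (23, 2), (23, 7), (23, 24), (23, 29), (24, 2), (24, 7), (24, 24), (24, 29), (25, 13), (25, 15), (25, 16), (25, 18), (26, 13), (26, 15), (26, 16), (26, 18), (27, 2), (27, 7), (27, 24), (27, 29), (28, 2), (28, 7), (28, 24), (28, 29), (29, 13), (29, 15), (29, 16), (29, 18), (30, 13), (30, 15), (30, 16), (30, 18), (31, 2), (31, 7), (31, 24), (31, 29)]
Unfold 5 (reflect across h@16): 128 holes -> [(0, 2), (0, 7), (0, 24), (0, 29), (1, 13), (1, 15), (1, 16), (1, 18), (2, 13), (2, 15), (2, 16), (2, 18), (3, 2), (3, 7), (3, 24), (3, 29), (4, 2), (4, 7), (4, 24), (4, 29), (5, 13), (5, 15), (5, 16), (5, 18), (6, 13), (6, 15), (6, 16), (6, 18), (7, 2), (7, 7), (7, 24), (7, 29), (8, 2), (8, 7), (8, 24), (8, 29), (9, 13), (9, 15), (9, 16), (9, 18), (10, 13), (10, 15), (10, 16), (10, 18), (11, 2), (11, 7), (11, 24), (11, 29), (12, 2), (12, 7), (12, 24), (12, 29), (13, 13), (13, 15), (13, 16), (13, 18), (14, 13), (14, 15), (14, 16), (14, 18), (15, 2), (15, 7), (15, 24), (15, 29), (16, 2), (16, 7), (16, 24), (16, 29), (17, 13), (17, 15), (17, 16), (17, 18), (18, 13), (18, 15), (18, 16), (18, 18), (19, 2), (19, 7), (19, 24), (19, 29), (20, 2), (20, 7), (20, 24), (20, 29), (21, 13), (21, 15), (21, 16), (21, 18), (22, 13), (22, 15), (22, 16), (22, 18), (23, 2), (23, 7), (23, 24), (23, 29), (24, 2), (24, 7), (24, 24), (24, 29), (25, 13), (25, 15), (25, 16), (25, 18), (26, 13), (26, 15), (26, 16), (26, 18), (27, 2), (27, 7), (27, 24), (27, 29), (28, 2), (28, 7), (28, 24), (28, 29), (29, 13), (29, 15), (29, 16), (29, 18), (30, 13), (30, 15), (30, 16), (30, 18), (31, 2), (31, 7), (31, 24), (31, 29)]
Holes: [(0, 2), (0, 7), (0, 24), (0, 29), (1, 13), (1, 15), (1, 16), (1, 18), (2, 13), (2, 15), (2, 16), (2, 18), (3, 2), (3, 7), (3, 24), (3, 29), (4, 2), (4, 7), (4, 24), (4, 29), (5, 13), (5, 15), (5, 16), (5, 18), (6, 13), (6, 15), (6, 16), (6, 18), (7, 2), (7, 7), (7, 24), (7, 29), (8, 2), (8, 7), (8, 24), (8, 29), (9, 13), (9, 15), (9, 16), (9, 18), (10, 13), (10, 15), (10, 16), (10, 18), (11, 2), (11, 7), (11, 24), (11, 29), (12, 2), (12, 7), (12, 24), (12, 29), (13, 13), (13, 15), (13, 16), (13, 18), (14, 13), (14, 15), (14, 16), (14, 18), (15, 2), (15, 7), (15, 24), (15, 29), (16, 2), (16, 7), (16, 24), (16, 29), (17, 13), (17, 15), (17, 16), (17, 18), (18, 13), (18, 15), (18, 16), (18, 18), (19, 2), (19, 7), (19, 24), (19, 29), (20, 2), (20, 7), (20, 24), (20, 29), (21, 13), (21, 15), (21, 16), (21, 18), (22, 13), (22, 15), (22, 16), (22, 18), (23, 2), (23, 7), (23, 24), (23, 29), (24, 2), (24, 7), (24, 24), (24, 29), (25, 13), (25, 15), (25, 16), (25, 18), (26, 13), (26, 15), (26, 16), (26, 18), (27, 2), (27, 7), (27, 24), (27, 29), (28, 2), (28, 7), (28, 24), (28, 29), (29, 13), (29, 15), (29, 16), (29, 18), (30, 13), (30, 15), (30, 16), (30, 18), (31, 2), (31, 7), (31, 24), (31, 29)]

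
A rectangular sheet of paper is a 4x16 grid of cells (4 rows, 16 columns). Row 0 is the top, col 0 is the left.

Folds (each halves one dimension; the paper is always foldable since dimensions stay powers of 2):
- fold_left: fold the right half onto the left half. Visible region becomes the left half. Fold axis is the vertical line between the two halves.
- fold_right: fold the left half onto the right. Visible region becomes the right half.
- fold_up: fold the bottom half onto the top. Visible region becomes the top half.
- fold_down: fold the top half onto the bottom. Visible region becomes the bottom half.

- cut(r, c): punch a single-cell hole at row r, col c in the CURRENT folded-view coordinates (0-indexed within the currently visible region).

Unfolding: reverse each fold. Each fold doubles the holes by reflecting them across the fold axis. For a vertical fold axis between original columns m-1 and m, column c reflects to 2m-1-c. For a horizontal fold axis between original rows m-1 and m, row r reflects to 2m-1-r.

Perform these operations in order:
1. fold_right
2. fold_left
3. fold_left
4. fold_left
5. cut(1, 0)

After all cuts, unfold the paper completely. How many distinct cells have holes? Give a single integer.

Op 1 fold_right: fold axis v@8; visible region now rows[0,4) x cols[8,16) = 4x8
Op 2 fold_left: fold axis v@12; visible region now rows[0,4) x cols[8,12) = 4x4
Op 3 fold_left: fold axis v@10; visible region now rows[0,4) x cols[8,10) = 4x2
Op 4 fold_left: fold axis v@9; visible region now rows[0,4) x cols[8,9) = 4x1
Op 5 cut(1, 0): punch at orig (1,8); cuts so far [(1, 8)]; region rows[0,4) x cols[8,9) = 4x1
Unfold 1 (reflect across v@9): 2 holes -> [(1, 8), (1, 9)]
Unfold 2 (reflect across v@10): 4 holes -> [(1, 8), (1, 9), (1, 10), (1, 11)]
Unfold 3 (reflect across v@12): 8 holes -> [(1, 8), (1, 9), (1, 10), (1, 11), (1, 12), (1, 13), (1, 14), (1, 15)]
Unfold 4 (reflect across v@8): 16 holes -> [(1, 0), (1, 1), (1, 2), (1, 3), (1, 4), (1, 5), (1, 6), (1, 7), (1, 8), (1, 9), (1, 10), (1, 11), (1, 12), (1, 13), (1, 14), (1, 15)]

Answer: 16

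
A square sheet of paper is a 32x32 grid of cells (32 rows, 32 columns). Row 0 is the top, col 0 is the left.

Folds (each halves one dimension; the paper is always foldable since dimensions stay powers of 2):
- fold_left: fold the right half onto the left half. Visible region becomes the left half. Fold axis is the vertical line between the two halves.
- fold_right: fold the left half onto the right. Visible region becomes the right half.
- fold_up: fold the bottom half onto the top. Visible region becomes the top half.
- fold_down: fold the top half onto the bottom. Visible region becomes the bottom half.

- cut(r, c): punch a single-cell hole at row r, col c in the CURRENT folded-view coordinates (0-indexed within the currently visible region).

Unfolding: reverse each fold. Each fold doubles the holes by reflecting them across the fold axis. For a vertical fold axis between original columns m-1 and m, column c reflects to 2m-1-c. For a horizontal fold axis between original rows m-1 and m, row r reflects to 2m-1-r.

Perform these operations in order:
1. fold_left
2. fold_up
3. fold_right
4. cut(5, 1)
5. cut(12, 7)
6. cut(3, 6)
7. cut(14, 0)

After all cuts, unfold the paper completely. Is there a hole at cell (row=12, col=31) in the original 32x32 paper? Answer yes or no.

Op 1 fold_left: fold axis v@16; visible region now rows[0,32) x cols[0,16) = 32x16
Op 2 fold_up: fold axis h@16; visible region now rows[0,16) x cols[0,16) = 16x16
Op 3 fold_right: fold axis v@8; visible region now rows[0,16) x cols[8,16) = 16x8
Op 4 cut(5, 1): punch at orig (5,9); cuts so far [(5, 9)]; region rows[0,16) x cols[8,16) = 16x8
Op 5 cut(12, 7): punch at orig (12,15); cuts so far [(5, 9), (12, 15)]; region rows[0,16) x cols[8,16) = 16x8
Op 6 cut(3, 6): punch at orig (3,14); cuts so far [(3, 14), (5, 9), (12, 15)]; region rows[0,16) x cols[8,16) = 16x8
Op 7 cut(14, 0): punch at orig (14,8); cuts so far [(3, 14), (5, 9), (12, 15), (14, 8)]; region rows[0,16) x cols[8,16) = 16x8
Unfold 1 (reflect across v@8): 8 holes -> [(3, 1), (3, 14), (5, 6), (5, 9), (12, 0), (12, 15), (14, 7), (14, 8)]
Unfold 2 (reflect across h@16): 16 holes -> [(3, 1), (3, 14), (5, 6), (5, 9), (12, 0), (12, 15), (14, 7), (14, 8), (17, 7), (17, 8), (19, 0), (19, 15), (26, 6), (26, 9), (28, 1), (28, 14)]
Unfold 3 (reflect across v@16): 32 holes -> [(3, 1), (3, 14), (3, 17), (3, 30), (5, 6), (5, 9), (5, 22), (5, 25), (12, 0), (12, 15), (12, 16), (12, 31), (14, 7), (14, 8), (14, 23), (14, 24), (17, 7), (17, 8), (17, 23), (17, 24), (19, 0), (19, 15), (19, 16), (19, 31), (26, 6), (26, 9), (26, 22), (26, 25), (28, 1), (28, 14), (28, 17), (28, 30)]
Holes: [(3, 1), (3, 14), (3, 17), (3, 30), (5, 6), (5, 9), (5, 22), (5, 25), (12, 0), (12, 15), (12, 16), (12, 31), (14, 7), (14, 8), (14, 23), (14, 24), (17, 7), (17, 8), (17, 23), (17, 24), (19, 0), (19, 15), (19, 16), (19, 31), (26, 6), (26, 9), (26, 22), (26, 25), (28, 1), (28, 14), (28, 17), (28, 30)]

Answer: yes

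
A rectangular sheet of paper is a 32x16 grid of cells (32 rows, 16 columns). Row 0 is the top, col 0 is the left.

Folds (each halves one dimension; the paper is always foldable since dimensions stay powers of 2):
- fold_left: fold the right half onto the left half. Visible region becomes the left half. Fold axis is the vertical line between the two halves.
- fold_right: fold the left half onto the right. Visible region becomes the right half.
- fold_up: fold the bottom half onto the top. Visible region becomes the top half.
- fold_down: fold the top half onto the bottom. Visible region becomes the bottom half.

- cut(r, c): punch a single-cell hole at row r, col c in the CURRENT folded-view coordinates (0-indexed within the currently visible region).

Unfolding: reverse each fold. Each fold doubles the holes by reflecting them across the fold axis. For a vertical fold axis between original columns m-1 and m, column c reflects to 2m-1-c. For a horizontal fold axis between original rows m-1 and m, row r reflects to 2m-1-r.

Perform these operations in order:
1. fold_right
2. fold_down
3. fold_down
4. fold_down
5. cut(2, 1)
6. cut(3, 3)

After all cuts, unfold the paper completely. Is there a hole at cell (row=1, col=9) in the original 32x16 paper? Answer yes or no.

Answer: yes

Derivation:
Op 1 fold_right: fold axis v@8; visible region now rows[0,32) x cols[8,16) = 32x8
Op 2 fold_down: fold axis h@16; visible region now rows[16,32) x cols[8,16) = 16x8
Op 3 fold_down: fold axis h@24; visible region now rows[24,32) x cols[8,16) = 8x8
Op 4 fold_down: fold axis h@28; visible region now rows[28,32) x cols[8,16) = 4x8
Op 5 cut(2, 1): punch at orig (30,9); cuts so far [(30, 9)]; region rows[28,32) x cols[8,16) = 4x8
Op 6 cut(3, 3): punch at orig (31,11); cuts so far [(30, 9), (31, 11)]; region rows[28,32) x cols[8,16) = 4x8
Unfold 1 (reflect across h@28): 4 holes -> [(24, 11), (25, 9), (30, 9), (31, 11)]
Unfold 2 (reflect across h@24): 8 holes -> [(16, 11), (17, 9), (22, 9), (23, 11), (24, 11), (25, 9), (30, 9), (31, 11)]
Unfold 3 (reflect across h@16): 16 holes -> [(0, 11), (1, 9), (6, 9), (7, 11), (8, 11), (9, 9), (14, 9), (15, 11), (16, 11), (17, 9), (22, 9), (23, 11), (24, 11), (25, 9), (30, 9), (31, 11)]
Unfold 4 (reflect across v@8): 32 holes -> [(0, 4), (0, 11), (1, 6), (1, 9), (6, 6), (6, 9), (7, 4), (7, 11), (8, 4), (8, 11), (9, 6), (9, 9), (14, 6), (14, 9), (15, 4), (15, 11), (16, 4), (16, 11), (17, 6), (17, 9), (22, 6), (22, 9), (23, 4), (23, 11), (24, 4), (24, 11), (25, 6), (25, 9), (30, 6), (30, 9), (31, 4), (31, 11)]
Holes: [(0, 4), (0, 11), (1, 6), (1, 9), (6, 6), (6, 9), (7, 4), (7, 11), (8, 4), (8, 11), (9, 6), (9, 9), (14, 6), (14, 9), (15, 4), (15, 11), (16, 4), (16, 11), (17, 6), (17, 9), (22, 6), (22, 9), (23, 4), (23, 11), (24, 4), (24, 11), (25, 6), (25, 9), (30, 6), (30, 9), (31, 4), (31, 11)]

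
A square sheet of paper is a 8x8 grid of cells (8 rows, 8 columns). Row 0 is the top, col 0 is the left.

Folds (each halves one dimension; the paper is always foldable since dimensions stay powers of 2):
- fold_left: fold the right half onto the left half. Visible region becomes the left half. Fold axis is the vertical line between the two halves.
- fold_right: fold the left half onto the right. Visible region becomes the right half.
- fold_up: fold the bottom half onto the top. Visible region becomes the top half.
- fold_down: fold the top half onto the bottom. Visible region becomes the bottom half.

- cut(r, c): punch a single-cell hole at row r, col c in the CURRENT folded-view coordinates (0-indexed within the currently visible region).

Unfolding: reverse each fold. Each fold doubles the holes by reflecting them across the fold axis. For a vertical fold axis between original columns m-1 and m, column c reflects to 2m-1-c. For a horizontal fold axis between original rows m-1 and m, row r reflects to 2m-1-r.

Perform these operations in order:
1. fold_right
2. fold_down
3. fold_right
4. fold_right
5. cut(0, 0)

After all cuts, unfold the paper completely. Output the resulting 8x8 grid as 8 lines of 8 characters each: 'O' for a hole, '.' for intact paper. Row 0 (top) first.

Answer: ........
........
........
OOOOOOOO
OOOOOOOO
........
........
........

Derivation:
Op 1 fold_right: fold axis v@4; visible region now rows[0,8) x cols[4,8) = 8x4
Op 2 fold_down: fold axis h@4; visible region now rows[4,8) x cols[4,8) = 4x4
Op 3 fold_right: fold axis v@6; visible region now rows[4,8) x cols[6,8) = 4x2
Op 4 fold_right: fold axis v@7; visible region now rows[4,8) x cols[7,8) = 4x1
Op 5 cut(0, 0): punch at orig (4,7); cuts so far [(4, 7)]; region rows[4,8) x cols[7,8) = 4x1
Unfold 1 (reflect across v@7): 2 holes -> [(4, 6), (4, 7)]
Unfold 2 (reflect across v@6): 4 holes -> [(4, 4), (4, 5), (4, 6), (4, 7)]
Unfold 3 (reflect across h@4): 8 holes -> [(3, 4), (3, 5), (3, 6), (3, 7), (4, 4), (4, 5), (4, 6), (4, 7)]
Unfold 4 (reflect across v@4): 16 holes -> [(3, 0), (3, 1), (3, 2), (3, 3), (3, 4), (3, 5), (3, 6), (3, 7), (4, 0), (4, 1), (4, 2), (4, 3), (4, 4), (4, 5), (4, 6), (4, 7)]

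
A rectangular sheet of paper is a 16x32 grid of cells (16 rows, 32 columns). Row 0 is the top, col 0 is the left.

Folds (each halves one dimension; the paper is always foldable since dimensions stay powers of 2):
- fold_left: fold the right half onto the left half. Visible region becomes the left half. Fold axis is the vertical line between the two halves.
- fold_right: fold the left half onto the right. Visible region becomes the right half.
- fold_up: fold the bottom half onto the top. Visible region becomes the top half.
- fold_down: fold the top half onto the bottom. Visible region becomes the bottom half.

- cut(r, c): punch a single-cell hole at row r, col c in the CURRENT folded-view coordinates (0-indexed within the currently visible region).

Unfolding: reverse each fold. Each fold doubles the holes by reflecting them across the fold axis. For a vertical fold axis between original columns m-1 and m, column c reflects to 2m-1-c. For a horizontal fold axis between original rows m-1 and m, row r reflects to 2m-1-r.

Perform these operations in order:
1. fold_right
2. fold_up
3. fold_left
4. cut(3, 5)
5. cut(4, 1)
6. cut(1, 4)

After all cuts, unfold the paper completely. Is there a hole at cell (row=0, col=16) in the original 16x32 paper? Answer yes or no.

Answer: no

Derivation:
Op 1 fold_right: fold axis v@16; visible region now rows[0,16) x cols[16,32) = 16x16
Op 2 fold_up: fold axis h@8; visible region now rows[0,8) x cols[16,32) = 8x16
Op 3 fold_left: fold axis v@24; visible region now rows[0,8) x cols[16,24) = 8x8
Op 4 cut(3, 5): punch at orig (3,21); cuts so far [(3, 21)]; region rows[0,8) x cols[16,24) = 8x8
Op 5 cut(4, 1): punch at orig (4,17); cuts so far [(3, 21), (4, 17)]; region rows[0,8) x cols[16,24) = 8x8
Op 6 cut(1, 4): punch at orig (1,20); cuts so far [(1, 20), (3, 21), (4, 17)]; region rows[0,8) x cols[16,24) = 8x8
Unfold 1 (reflect across v@24): 6 holes -> [(1, 20), (1, 27), (3, 21), (3, 26), (4, 17), (4, 30)]
Unfold 2 (reflect across h@8): 12 holes -> [(1, 20), (1, 27), (3, 21), (3, 26), (4, 17), (4, 30), (11, 17), (11, 30), (12, 21), (12, 26), (14, 20), (14, 27)]
Unfold 3 (reflect across v@16): 24 holes -> [(1, 4), (1, 11), (1, 20), (1, 27), (3, 5), (3, 10), (3, 21), (3, 26), (4, 1), (4, 14), (4, 17), (4, 30), (11, 1), (11, 14), (11, 17), (11, 30), (12, 5), (12, 10), (12, 21), (12, 26), (14, 4), (14, 11), (14, 20), (14, 27)]
Holes: [(1, 4), (1, 11), (1, 20), (1, 27), (3, 5), (3, 10), (3, 21), (3, 26), (4, 1), (4, 14), (4, 17), (4, 30), (11, 1), (11, 14), (11, 17), (11, 30), (12, 5), (12, 10), (12, 21), (12, 26), (14, 4), (14, 11), (14, 20), (14, 27)]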